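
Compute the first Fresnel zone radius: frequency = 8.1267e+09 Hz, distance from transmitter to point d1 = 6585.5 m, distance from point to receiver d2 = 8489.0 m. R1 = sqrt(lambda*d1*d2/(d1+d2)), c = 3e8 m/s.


lambda = c / f = 3.0000e+08 / 8.1267e+09 = 0.03691535 m
R1 = sqrt(0.03691535 * 6585.5 * 8489.0 / (6585.5 + 8489.0)) = 11.70 m

11.70 m


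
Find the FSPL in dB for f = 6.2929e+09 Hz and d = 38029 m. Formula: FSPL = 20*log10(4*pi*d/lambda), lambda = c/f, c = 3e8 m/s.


lambda = c / f = 3.0000e+08 / 6.2929e+09 = 0.04767277 m
FSPL = 20 * log10(4*pi*38029/0.04767277) = 140.0 dB

140.0 dB


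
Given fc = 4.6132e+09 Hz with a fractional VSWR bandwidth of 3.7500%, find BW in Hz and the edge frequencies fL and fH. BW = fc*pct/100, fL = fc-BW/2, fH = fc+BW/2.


BW = 4.6132e+09 * 3.7500/100 = 1.729950e+08 Hz
fL = 4.6132e+09 - 1.729950e+08/2 = 4.527e+09 Hz
fH = 4.6132e+09 + 1.729950e+08/2 = 4.700e+09 Hz

BW=1.730e+08 Hz, fL=4.527e+09 Hz, fH=4.700e+09 Hz


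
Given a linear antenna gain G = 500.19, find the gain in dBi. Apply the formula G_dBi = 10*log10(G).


G_dBi = 10 * log10(500.19) = 26.99 dBi

26.99 dBi


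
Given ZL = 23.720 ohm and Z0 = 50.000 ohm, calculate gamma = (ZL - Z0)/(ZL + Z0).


gamma = (23.720 - 50.000) / (23.720 + 50.000) = -0.3565

-0.3565


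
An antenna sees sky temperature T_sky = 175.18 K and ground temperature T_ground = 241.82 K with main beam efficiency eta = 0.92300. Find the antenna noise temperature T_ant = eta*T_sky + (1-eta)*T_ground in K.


T_ant = 0.92300 * 175.18 + (1 - 0.92300) * 241.82 = 180.3 K

180.3 K


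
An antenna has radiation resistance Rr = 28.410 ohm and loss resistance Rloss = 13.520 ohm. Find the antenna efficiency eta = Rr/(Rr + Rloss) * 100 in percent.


eta = 28.410 / (28.410 + 13.520) * 100 = 67.76%

67.76%


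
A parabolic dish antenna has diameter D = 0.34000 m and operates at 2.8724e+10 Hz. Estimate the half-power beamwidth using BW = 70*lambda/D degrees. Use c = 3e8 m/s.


lambda = c / f = 3.0000e+08 / 2.8724e+10 = 0.01044423 m
BW = 70 * 0.01044423 / 0.34000 = 2.150 deg

2.150 deg


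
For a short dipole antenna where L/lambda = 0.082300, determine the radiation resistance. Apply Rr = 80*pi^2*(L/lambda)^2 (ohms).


Rr = 80 * pi^2 * (0.082300)^2 = 80 * 9.869604 * 6.773290e-03 = 5.348 ohm

5.348 ohm


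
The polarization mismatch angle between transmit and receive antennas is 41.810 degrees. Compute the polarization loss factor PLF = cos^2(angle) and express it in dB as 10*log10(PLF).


PLF_linear = cos^2(41.810 deg) = 0.5555610
PLF_dB = 10 * log10(0.5555610) = -2.553 dB

-2.553 dB


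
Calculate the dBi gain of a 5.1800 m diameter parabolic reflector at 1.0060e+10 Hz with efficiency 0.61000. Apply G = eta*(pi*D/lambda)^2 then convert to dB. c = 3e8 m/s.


lambda = c / f = 3.0000e+08 / 1.0060e+10 = 0.02982107 m
G_linear = 0.61000 * (pi * 5.1800 / 0.02982107)^2 = 181653.0
G_dBi = 10 * log10(181653.0) = 52.59 dBi

52.59 dBi


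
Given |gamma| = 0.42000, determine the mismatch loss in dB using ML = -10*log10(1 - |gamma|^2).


ML = -10 * log10(1 - 0.42000^2) = -10 * log10(0.8236) = 0.8428 dB

0.8428 dB


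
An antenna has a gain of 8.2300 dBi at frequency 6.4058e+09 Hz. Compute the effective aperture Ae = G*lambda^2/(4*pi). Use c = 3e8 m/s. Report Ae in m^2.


lambda = c / f = 3.0000e+08 / 6.4058e+09 = 0.04683256 m
G_linear = 10^(8.2300/10) = 6.652732
Ae = G_linear * lambda^2 / (4*pi) = 6.652732 * 0.04683256^2 / (4*pi) = 1.161e-03 m^2

1.161e-03 m^2


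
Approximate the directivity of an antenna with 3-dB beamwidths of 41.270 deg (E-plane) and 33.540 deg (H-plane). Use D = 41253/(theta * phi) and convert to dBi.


D_linear = 41253 / (41.270 * 33.540) = 29.80286
D_dBi = 10 * log10(29.80286) = 14.74 dBi

14.74 dBi


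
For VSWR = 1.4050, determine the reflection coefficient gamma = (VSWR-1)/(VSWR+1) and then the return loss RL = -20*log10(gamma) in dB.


gamma = (1.4050 - 1) / (1.4050 + 1) = 0.1683992
RL = -20 * log10(0.1683992) = 15.47 dB

15.47 dB


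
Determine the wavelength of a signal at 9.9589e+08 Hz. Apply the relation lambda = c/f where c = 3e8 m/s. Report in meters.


lambda = c / f = 3.0000e+08 / 9.9589e+08 = 0.3012 m

0.3012 m


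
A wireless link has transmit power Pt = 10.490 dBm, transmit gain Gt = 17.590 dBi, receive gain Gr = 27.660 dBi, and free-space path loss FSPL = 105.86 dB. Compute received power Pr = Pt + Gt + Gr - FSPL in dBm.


Pr = 10.490 + 17.590 + 27.660 - 105.86 = -50.12 dBm

-50.12 dBm


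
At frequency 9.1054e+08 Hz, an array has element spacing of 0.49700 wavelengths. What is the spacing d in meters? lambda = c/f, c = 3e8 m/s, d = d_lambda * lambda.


lambda = c / f = 3.0000e+08 / 9.1054e+08 = 0.3294748 m
d = 0.49700 * 0.3294748 = 0.1637 m

0.1637 m


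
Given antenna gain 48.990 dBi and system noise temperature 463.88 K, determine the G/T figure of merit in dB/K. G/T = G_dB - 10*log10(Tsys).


G/T = 48.990 - 10*log10(463.88) = 48.990 - 26.66406 = 22.33 dB/K

22.33 dB/K


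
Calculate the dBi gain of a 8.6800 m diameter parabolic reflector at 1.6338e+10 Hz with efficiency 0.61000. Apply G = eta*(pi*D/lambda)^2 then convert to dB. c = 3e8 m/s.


lambda = c / f = 3.0000e+08 / 1.6338e+10 = 0.01836210 m
G_linear = 0.61000 * (pi * 8.6800 / 0.01836210)^2 = 1.345316e+06
G_dBi = 10 * log10(1.345316e+06) = 61.29 dBi

61.29 dBi


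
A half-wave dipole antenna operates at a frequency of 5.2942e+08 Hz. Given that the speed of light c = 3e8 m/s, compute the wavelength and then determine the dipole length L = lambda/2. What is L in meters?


lambda = c / f = 3.0000e+08 / 5.2942e+08 = 0.5666579 m
L = lambda / 2 = 0.5666579 / 2 = 0.2833 m

0.2833 m


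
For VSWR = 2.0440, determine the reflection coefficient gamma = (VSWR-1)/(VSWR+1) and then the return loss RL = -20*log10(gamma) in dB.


gamma = (2.0440 - 1) / (2.0440 + 1) = 0.3429698
RL = -20 * log10(0.3429698) = 9.295 dB

9.295 dB


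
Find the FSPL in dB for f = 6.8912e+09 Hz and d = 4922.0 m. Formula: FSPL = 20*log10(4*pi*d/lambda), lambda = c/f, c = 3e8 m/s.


lambda = c / f = 3.0000e+08 / 6.8912e+09 = 0.04353378 m
FSPL = 20 * log10(4*pi*4922.0/0.04353378) = 123.1 dB

123.1 dB


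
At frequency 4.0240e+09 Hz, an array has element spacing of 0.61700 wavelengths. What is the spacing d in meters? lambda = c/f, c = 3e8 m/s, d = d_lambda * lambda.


lambda = c / f = 3.0000e+08 / 4.0240e+09 = 0.07455268 m
d = 0.61700 * 0.07455268 = 0.04600 m

0.04600 m


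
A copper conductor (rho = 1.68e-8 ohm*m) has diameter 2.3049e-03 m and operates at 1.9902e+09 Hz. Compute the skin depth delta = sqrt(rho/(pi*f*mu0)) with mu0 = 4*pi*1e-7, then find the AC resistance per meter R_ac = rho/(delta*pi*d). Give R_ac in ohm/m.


delta = sqrt(1.68e-8 / (pi * 1.9902e+09 * 4*pi*1e-7)) = 1.462266e-06 m
R_ac = 1.68e-8 / (1.462266e-06 * pi * 2.3049e-03) = 1.587 ohm/m

1.587 ohm/m


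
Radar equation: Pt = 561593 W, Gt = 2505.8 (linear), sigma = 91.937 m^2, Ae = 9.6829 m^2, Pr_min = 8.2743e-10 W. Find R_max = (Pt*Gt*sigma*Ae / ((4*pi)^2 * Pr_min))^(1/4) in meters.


R^4 = 561593*2505.8*91.937*9.6829 / ((4*pi)^2 * 8.2743e-10) = 9.587666e+18
R_max = 9.587666e+18^0.25 = 55645 m

55645 m


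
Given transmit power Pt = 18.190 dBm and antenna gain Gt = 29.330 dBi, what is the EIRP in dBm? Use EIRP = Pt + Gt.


EIRP = Pt + Gt = 18.190 + 29.330 = 47.52 dBm

47.52 dBm


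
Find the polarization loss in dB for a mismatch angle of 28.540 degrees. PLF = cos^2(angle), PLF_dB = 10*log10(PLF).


PLF_linear = cos^2(28.540 deg) = 0.7717337
PLF_dB = 10 * log10(0.7717337) = -1.125 dB

-1.125 dB


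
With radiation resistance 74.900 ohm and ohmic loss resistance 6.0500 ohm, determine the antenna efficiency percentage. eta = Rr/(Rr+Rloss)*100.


eta = 74.900 / (74.900 + 6.0500) * 100 = 92.53%

92.53%


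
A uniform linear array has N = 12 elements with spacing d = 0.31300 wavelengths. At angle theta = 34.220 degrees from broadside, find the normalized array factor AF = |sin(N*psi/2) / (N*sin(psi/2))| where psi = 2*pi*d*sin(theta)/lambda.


psi = 2*pi*0.31300*sin(34.220 deg) = 1.105982 rad
AF = |sin(12*1.105982/2) / (12*sin(1.105982/2))| = 0.05481

0.05481


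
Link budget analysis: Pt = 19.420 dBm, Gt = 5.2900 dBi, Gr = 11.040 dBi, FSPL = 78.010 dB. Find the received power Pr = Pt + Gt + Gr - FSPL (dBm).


Pr = 19.420 + 5.2900 + 11.040 - 78.010 = -42.26 dBm

-42.26 dBm


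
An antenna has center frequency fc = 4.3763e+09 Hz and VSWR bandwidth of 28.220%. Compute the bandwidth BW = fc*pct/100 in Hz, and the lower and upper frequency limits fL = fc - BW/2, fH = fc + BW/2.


BW = 4.3763e+09 * 28.220/100 = 1.234992e+09 Hz
fL = 4.3763e+09 - 1.234992e+09/2 = 3.759e+09 Hz
fH = 4.3763e+09 + 1.234992e+09/2 = 4.994e+09 Hz

BW=1.235e+09 Hz, fL=3.759e+09 Hz, fH=4.994e+09 Hz


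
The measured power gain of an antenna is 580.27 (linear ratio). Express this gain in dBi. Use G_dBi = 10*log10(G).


G_dBi = 10 * log10(580.27) = 27.64 dBi

27.64 dBi


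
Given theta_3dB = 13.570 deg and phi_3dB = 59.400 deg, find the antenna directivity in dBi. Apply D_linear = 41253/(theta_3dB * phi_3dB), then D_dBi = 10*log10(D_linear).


D_linear = 41253 / (13.570 * 59.400) = 51.17870
D_dBi = 10 * log10(51.17870) = 17.09 dBi

17.09 dBi


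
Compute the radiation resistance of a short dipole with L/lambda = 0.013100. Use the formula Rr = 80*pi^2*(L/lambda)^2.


Rr = 80 * pi^2 * (0.013100)^2 = 80 * 9.869604 * 1.716100e-04 = 0.1355 ohm

0.1355 ohm


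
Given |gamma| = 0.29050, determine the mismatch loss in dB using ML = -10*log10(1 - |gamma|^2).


ML = -10 * log10(1 - 0.29050^2) = -10 * log10(0.91560975) = 0.3829 dB

0.3829 dB


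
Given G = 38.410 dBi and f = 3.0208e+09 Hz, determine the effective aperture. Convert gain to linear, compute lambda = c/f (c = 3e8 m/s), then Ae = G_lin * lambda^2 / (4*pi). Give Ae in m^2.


lambda = c / f = 3.0000e+08 / 3.0208e+09 = 0.09931144 m
G_linear = 10^(38.410/10) = 6934.258
Ae = G_linear * lambda^2 / (4*pi) = 6934.258 * 0.09931144^2 / (4*pi) = 5.442 m^2

5.442 m^2


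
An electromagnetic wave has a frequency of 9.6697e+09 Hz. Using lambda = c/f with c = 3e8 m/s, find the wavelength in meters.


lambda = c / f = 3.0000e+08 / 9.6697e+09 = 0.03102 m

0.03102 m


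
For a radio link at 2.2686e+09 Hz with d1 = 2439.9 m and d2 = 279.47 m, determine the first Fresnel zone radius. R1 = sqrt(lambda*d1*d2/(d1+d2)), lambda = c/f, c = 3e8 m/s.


lambda = c / f = 3.0000e+08 / 2.2686e+09 = 0.1322401 m
R1 = sqrt(0.1322401 * 2439.9 * 279.47 / (2439.9 + 279.47)) = 5.758 m

5.758 m


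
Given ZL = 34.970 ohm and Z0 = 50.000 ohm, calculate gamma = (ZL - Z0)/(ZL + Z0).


gamma = (34.970 - 50.000) / (34.970 + 50.000) = -0.1769

-0.1769


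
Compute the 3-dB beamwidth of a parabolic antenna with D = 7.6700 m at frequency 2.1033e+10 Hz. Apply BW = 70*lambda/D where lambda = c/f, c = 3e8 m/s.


lambda = c / f = 3.0000e+08 / 2.1033e+10 = 0.01426330 m
BW = 70 * 0.01426330 / 7.6700 = 0.1302 deg

0.1302 deg


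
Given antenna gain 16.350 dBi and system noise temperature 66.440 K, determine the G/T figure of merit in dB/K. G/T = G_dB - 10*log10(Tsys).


G/T = 16.350 - 10*log10(66.440) = 16.350 - 18.22430 = -1.874 dB/K

-1.874 dB/K


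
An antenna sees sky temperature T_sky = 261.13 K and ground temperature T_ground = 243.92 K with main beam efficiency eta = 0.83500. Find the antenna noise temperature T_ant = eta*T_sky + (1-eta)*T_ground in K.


T_ant = 0.83500 * 261.13 + (1 - 0.83500) * 243.92 = 258.3 K

258.3 K


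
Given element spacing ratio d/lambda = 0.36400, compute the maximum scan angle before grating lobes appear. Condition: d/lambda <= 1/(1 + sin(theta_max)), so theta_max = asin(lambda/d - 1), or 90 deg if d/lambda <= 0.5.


lambda/d - 1 = 1/0.36400 - 1 = 1.747253 >= 1
d/lambda <= 0.5, so the array can scan to endfire without grating lobes: theta_max = 90 deg

90 deg


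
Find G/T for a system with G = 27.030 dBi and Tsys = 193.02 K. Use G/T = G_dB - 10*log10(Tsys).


G/T = 27.030 - 10*log10(193.02) = 27.030 - 22.85602 = 4.174 dB/K

4.174 dB/K


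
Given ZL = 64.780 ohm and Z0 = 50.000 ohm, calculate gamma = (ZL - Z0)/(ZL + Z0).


gamma = (64.780 - 50.000) / (64.780 + 50.000) = 0.1288

0.1288


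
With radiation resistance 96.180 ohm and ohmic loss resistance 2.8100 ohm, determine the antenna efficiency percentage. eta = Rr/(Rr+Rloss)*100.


eta = 96.180 / (96.180 + 2.8100) * 100 = 97.16%

97.16%


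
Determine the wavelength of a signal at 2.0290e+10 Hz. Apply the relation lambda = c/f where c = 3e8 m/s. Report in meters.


lambda = c / f = 3.0000e+08 / 2.0290e+10 = 0.01479 m

0.01479 m


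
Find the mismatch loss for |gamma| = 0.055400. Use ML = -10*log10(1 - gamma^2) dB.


ML = -10 * log10(1 - 0.055400^2) = -10 * log10(0.99693084) = 0.01335 dB

0.01335 dB


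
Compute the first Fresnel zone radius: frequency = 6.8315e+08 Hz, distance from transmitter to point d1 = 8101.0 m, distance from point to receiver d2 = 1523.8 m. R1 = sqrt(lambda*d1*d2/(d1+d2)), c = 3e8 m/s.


lambda = c / f = 3.0000e+08 / 6.8315e+08 = 0.4391422 m
R1 = sqrt(0.4391422 * 8101.0 * 1523.8 / (8101.0 + 1523.8)) = 23.73 m

23.73 m


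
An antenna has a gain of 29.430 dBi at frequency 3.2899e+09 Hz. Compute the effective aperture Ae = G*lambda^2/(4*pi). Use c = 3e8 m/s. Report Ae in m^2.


lambda = c / f = 3.0000e+08 / 3.2899e+09 = 0.09118818 m
G_linear = 10^(29.430/10) = 877.0008
Ae = G_linear * lambda^2 / (4*pi) = 877.0008 * 0.09118818^2 / (4*pi) = 0.5803 m^2

0.5803 m^2


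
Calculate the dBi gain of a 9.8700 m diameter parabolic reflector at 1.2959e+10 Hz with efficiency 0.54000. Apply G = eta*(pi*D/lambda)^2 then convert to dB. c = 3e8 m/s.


lambda = c / f = 3.0000e+08 / 1.2959e+10 = 0.02314993 m
G_linear = 0.54000 * (pi * 9.8700 / 0.02314993)^2 = 968787.3
G_dBi = 10 * log10(968787.3) = 59.86 dBi

59.86 dBi


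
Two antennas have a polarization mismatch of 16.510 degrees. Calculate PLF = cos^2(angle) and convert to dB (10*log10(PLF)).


PLF_linear = cos^2(16.510 deg) = 0.9192402
PLF_dB = 10 * log10(0.9192402) = -0.3657 dB

-0.3657 dB


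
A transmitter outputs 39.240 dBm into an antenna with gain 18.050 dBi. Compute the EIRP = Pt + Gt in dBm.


EIRP = Pt + Gt = 39.240 + 18.050 = 57.29 dBm

57.29 dBm


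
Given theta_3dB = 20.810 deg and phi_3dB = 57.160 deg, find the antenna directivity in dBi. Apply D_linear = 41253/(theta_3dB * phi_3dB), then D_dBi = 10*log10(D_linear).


D_linear = 41253 / (20.810 * 57.160) = 34.68097
D_dBi = 10 * log10(34.68097) = 15.40 dBi

15.40 dBi


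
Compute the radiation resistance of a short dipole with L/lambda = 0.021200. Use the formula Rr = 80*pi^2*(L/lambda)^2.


Rr = 80 * pi^2 * (0.021200)^2 = 80 * 9.869604 * 4.494400e-04 = 0.3549 ohm

0.3549 ohm


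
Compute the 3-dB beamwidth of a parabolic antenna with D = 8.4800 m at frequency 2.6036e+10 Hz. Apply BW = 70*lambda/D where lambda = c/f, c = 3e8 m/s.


lambda = c / f = 3.0000e+08 / 2.6036e+10 = 0.01152251 m
BW = 70 * 0.01152251 / 8.4800 = 0.09512 deg

0.09512 deg


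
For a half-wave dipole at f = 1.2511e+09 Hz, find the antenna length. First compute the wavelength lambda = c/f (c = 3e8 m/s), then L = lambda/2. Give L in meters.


lambda = c / f = 3.0000e+08 / 1.2511e+09 = 0.2397890 m
L = lambda / 2 = 0.2397890 / 2 = 0.1199 m

0.1199 m


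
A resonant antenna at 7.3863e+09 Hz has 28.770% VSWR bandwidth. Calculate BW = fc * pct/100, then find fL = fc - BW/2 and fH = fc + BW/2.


BW = 7.3863e+09 * 28.770/100 = 2.125039e+09 Hz
fL = 7.3863e+09 - 2.125039e+09/2 = 6.324e+09 Hz
fH = 7.3863e+09 + 2.125039e+09/2 = 8.449e+09 Hz

BW=2.125e+09 Hz, fL=6.324e+09 Hz, fH=8.449e+09 Hz


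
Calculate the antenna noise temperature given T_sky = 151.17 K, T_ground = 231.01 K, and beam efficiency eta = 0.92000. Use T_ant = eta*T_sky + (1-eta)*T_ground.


T_ant = 0.92000 * 151.17 + (1 - 0.92000) * 231.01 = 157.6 K

157.6 K


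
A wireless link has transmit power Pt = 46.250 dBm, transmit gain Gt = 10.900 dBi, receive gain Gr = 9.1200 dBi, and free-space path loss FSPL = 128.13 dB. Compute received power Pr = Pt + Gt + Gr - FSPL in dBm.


Pr = 46.250 + 10.900 + 9.1200 - 128.13 = -61.86 dBm

-61.86 dBm


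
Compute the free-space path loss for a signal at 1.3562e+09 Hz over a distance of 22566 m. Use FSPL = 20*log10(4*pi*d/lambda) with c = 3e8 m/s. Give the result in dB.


lambda = c / f = 3.0000e+08 / 1.3562e+09 = 0.2212063 m
FSPL = 20 * log10(4*pi*22566/0.2212063) = 122.2 dB

122.2 dB


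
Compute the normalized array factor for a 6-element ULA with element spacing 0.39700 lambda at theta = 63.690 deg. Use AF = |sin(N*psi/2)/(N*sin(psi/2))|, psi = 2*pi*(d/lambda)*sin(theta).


psi = 2*pi*0.39700*sin(63.690 deg) = 2.236025 rad
AF = |sin(6*2.236025/2) / (6*sin(2.236025/2))| = 0.07640

0.07640


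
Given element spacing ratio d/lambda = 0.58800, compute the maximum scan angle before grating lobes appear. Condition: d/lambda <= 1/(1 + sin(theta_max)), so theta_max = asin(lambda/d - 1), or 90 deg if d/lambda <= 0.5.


lambda/d - 1 = 1/0.58800 - 1 = 0.7006803
theta_max = asin(0.7006803) = 44.48 deg

44.48 deg


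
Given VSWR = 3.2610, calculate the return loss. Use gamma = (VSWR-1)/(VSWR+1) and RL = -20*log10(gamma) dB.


gamma = (3.2610 - 1) / (3.2610 + 1) = 0.5306266
RL = -20 * log10(0.5306266) = 5.504 dB

5.504 dB


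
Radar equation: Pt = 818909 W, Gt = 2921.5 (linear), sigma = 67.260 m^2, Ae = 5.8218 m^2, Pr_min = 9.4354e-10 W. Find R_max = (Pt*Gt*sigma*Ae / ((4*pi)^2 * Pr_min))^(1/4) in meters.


R^4 = 818909*2921.5*67.260*5.8218 / ((4*pi)^2 * 9.4354e-10) = 6.287466e+18
R_max = 6.287466e+18^0.25 = 50075 m

50075 m


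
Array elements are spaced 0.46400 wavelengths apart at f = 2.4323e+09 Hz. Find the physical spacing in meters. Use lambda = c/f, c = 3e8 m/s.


lambda = c / f = 3.0000e+08 / 2.4323e+09 = 0.1233400 m
d = 0.46400 * 0.1233400 = 0.05723 m

0.05723 m


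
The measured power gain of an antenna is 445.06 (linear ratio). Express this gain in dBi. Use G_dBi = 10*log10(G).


G_dBi = 10 * log10(445.06) = 26.48 dBi

26.48 dBi


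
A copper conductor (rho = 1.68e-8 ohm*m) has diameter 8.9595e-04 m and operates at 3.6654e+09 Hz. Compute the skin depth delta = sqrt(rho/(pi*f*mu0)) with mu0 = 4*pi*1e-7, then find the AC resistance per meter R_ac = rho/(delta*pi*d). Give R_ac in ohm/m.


delta = sqrt(1.68e-8 / (pi * 3.6654e+09 * 4*pi*1e-7)) = 1.077492e-06 m
R_ac = 1.68e-8 / (1.077492e-06 * pi * 8.9595e-04) = 5.539 ohm/m

5.539 ohm/m


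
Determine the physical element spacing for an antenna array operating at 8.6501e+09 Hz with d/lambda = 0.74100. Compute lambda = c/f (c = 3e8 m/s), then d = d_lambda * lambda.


lambda = c / f = 3.0000e+08 / 8.6501e+09 = 0.03468168 m
d = 0.74100 * 0.03468168 = 0.02570 m

0.02570 m


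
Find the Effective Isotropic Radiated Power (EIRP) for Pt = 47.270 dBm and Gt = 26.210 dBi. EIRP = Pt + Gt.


EIRP = Pt + Gt = 47.270 + 26.210 = 73.48 dBm

73.48 dBm


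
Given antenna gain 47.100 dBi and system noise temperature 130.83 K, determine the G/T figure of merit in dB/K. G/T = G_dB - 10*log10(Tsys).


G/T = 47.100 - 10*log10(130.83) = 47.100 - 21.16707 = 25.93 dB/K

25.93 dB/K


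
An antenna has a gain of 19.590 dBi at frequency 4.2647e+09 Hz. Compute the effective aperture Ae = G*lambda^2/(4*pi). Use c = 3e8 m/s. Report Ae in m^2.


lambda = c / f = 3.0000e+08 / 4.2647e+09 = 0.07034492 m
G_linear = 10^(19.590/10) = 90.99133
Ae = G_linear * lambda^2 / (4*pi) = 90.99133 * 0.07034492^2 / (4*pi) = 0.03583 m^2

0.03583 m^2


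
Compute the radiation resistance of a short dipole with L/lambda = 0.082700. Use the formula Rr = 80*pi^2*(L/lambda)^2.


Rr = 80 * pi^2 * (0.082700)^2 = 80 * 9.869604 * 6.839290e-03 = 5.400 ohm

5.400 ohm


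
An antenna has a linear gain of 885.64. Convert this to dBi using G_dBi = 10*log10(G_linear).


G_dBi = 10 * log10(885.64) = 29.47 dBi

29.47 dBi


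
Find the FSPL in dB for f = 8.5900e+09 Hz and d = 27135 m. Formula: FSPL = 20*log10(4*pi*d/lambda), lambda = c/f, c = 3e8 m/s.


lambda = c / f = 3.0000e+08 / 8.5900e+09 = 0.03492433 m
FSPL = 20 * log10(4*pi*27135/0.03492433) = 139.8 dB

139.8 dB


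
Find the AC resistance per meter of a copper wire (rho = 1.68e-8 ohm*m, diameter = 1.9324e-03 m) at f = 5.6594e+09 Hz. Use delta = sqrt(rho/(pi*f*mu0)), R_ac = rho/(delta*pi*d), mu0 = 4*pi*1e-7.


delta = sqrt(1.68e-8 / (pi * 5.6594e+09 * 4*pi*1e-7)) = 8.671407e-07 m
R_ac = 1.68e-8 / (8.671407e-07 * pi * 1.9324e-03) = 3.191 ohm/m

3.191 ohm/m


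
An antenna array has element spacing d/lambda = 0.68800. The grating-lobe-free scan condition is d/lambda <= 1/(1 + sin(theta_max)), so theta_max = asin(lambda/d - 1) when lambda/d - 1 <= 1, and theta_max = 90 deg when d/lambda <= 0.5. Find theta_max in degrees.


lambda/d - 1 = 1/0.68800 - 1 = 0.4534884
theta_max = asin(0.4534884) = 26.97 deg

26.97 deg


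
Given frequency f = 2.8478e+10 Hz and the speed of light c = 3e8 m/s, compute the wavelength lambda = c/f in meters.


lambda = c / f = 3.0000e+08 / 2.8478e+10 = 0.01053 m

0.01053 m


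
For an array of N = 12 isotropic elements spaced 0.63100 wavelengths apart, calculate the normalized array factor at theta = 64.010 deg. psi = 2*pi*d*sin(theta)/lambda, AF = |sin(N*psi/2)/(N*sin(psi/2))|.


psi = 2*pi*0.63100*sin(64.010 deg) = 3.563743 rad
AF = |sin(12*3.563743/2) / (12*sin(3.563743/2))| = 0.04873

0.04873


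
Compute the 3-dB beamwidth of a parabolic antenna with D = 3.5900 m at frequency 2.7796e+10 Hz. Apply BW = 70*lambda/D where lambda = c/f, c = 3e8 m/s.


lambda = c / f = 3.0000e+08 / 2.7796e+10 = 0.01079292 m
BW = 70 * 0.01079292 / 3.5900 = 0.2104 deg

0.2104 deg


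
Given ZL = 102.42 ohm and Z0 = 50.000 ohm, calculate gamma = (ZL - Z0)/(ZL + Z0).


gamma = (102.42 - 50.000) / (102.42 + 50.000) = 0.3439

0.3439


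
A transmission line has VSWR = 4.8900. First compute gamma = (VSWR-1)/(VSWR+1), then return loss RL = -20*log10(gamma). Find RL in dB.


gamma = (4.8900 - 1) / (4.8900 + 1) = 0.6604414
RL = -20 * log10(0.6604414) = 3.603 dB

3.603 dB


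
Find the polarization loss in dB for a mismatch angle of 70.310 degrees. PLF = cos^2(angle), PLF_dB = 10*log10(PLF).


PLF_linear = cos^2(70.310 deg) = 0.1135225
PLF_dB = 10 * log10(0.1135225) = -9.449 dB

-9.449 dB


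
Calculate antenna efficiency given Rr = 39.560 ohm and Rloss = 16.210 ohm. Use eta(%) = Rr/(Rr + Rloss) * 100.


eta = 39.560 / (39.560 + 16.210) * 100 = 70.93%

70.93%


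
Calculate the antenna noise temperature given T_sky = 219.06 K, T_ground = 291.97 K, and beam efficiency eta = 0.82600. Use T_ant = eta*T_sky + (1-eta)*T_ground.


T_ant = 0.82600 * 219.06 + (1 - 0.82600) * 291.97 = 231.7 K

231.7 K


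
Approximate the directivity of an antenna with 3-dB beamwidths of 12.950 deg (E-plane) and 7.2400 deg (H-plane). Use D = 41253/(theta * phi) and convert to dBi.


D_linear = 41253 / (12.950 * 7.2400) = 439.9945
D_dBi = 10 * log10(439.9945) = 26.43 dBi

26.43 dBi


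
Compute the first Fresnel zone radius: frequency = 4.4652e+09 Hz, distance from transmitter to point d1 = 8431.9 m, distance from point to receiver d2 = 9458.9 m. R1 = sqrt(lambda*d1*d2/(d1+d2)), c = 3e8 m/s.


lambda = c / f = 3.0000e+08 / 4.4652e+09 = 0.06718624 m
R1 = sqrt(0.06718624 * 8431.9 * 9458.9 / (8431.9 + 9458.9)) = 17.31 m

17.31 m


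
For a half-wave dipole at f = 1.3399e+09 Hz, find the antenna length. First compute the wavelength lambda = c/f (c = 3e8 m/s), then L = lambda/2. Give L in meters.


lambda = c / f = 3.0000e+08 / 1.3399e+09 = 0.2238973 m
L = lambda / 2 = 0.2238973 / 2 = 0.1119 m

0.1119 m


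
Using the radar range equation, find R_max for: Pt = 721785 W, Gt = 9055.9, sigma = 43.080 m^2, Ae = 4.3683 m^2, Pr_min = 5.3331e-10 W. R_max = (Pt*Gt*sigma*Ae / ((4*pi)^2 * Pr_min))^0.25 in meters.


R^4 = 721785*9055.9*43.080*4.3683 / ((4*pi)^2 * 5.3331e-10) = 1.460589e+19
R_max = 1.460589e+19^0.25 = 61820 m

61820 m


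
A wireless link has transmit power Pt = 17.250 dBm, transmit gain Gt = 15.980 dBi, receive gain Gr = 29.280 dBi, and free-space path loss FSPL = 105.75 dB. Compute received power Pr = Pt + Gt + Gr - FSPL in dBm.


Pr = 17.250 + 15.980 + 29.280 - 105.75 = -43.24 dBm

-43.24 dBm


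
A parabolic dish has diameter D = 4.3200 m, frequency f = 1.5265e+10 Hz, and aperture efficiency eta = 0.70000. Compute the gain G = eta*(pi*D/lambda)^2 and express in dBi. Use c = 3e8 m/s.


lambda = c / f = 3.0000e+08 / 1.5265e+10 = 0.01965280 m
G_linear = 0.70000 * (pi * 4.3200 / 0.01965280)^2 = 333823.1
G_dBi = 10 * log10(333823.1) = 55.24 dBi

55.24 dBi


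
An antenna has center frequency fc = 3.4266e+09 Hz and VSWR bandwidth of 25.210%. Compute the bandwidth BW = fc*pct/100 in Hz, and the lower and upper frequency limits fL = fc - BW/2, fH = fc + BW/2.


BW = 3.4266e+09 * 25.210/100 = 8.638459e+08 Hz
fL = 3.4266e+09 - 8.638459e+08/2 = 2.995e+09 Hz
fH = 3.4266e+09 + 8.638459e+08/2 = 3.859e+09 Hz

BW=8.638e+08 Hz, fL=2.995e+09 Hz, fH=3.859e+09 Hz


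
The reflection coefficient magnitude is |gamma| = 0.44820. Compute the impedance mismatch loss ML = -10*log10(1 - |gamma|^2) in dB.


ML = -10 * log10(1 - 0.44820^2) = -10 * log10(0.79911676) = 0.9739 dB

0.9739 dB


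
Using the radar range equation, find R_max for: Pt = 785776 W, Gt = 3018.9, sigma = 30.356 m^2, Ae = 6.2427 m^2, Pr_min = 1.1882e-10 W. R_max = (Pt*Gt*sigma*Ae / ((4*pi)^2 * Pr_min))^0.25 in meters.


R^4 = 785776*3018.9*30.356*6.2427 / ((4*pi)^2 * 1.1882e-10) = 2.395826e+19
R_max = 2.395826e+19^0.25 = 69962 m

69962 m


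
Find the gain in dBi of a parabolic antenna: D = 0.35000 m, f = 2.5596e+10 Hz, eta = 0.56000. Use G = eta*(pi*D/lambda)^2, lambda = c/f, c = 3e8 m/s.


lambda = c / f = 3.0000e+08 / 2.5596e+10 = 0.01172058 m
G_linear = 0.56000 * (pi * 0.35000 / 0.01172058)^2 = 4928.624
G_dBi = 10 * log10(4928.624) = 36.93 dBi

36.93 dBi


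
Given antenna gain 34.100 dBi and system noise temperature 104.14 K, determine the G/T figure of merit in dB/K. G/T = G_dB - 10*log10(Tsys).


G/T = 34.100 - 10*log10(104.14) = 34.100 - 20.17618 = 13.92 dB/K

13.92 dB/K


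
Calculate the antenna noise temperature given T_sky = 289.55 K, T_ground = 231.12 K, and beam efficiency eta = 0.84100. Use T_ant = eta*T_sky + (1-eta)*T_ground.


T_ant = 0.84100 * 289.55 + (1 - 0.84100) * 231.12 = 280.3 K

280.3 K


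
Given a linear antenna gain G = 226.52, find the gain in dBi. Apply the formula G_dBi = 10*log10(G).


G_dBi = 10 * log10(226.52) = 23.55 dBi

23.55 dBi


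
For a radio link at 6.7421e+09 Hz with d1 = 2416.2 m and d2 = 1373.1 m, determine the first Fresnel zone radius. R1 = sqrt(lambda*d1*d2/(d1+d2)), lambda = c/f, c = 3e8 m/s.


lambda = c / f = 3.0000e+08 / 6.7421e+09 = 0.04449652 m
R1 = sqrt(0.04449652 * 2416.2 * 1373.1 / (2416.2 + 1373.1)) = 6.242 m

6.242 m


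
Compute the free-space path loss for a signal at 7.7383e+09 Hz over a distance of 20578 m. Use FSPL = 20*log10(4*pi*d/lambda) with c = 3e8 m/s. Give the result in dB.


lambda = c / f = 3.0000e+08 / 7.7383e+09 = 0.03876820 m
FSPL = 20 * log10(4*pi*20578/0.03876820) = 136.5 dB

136.5 dB


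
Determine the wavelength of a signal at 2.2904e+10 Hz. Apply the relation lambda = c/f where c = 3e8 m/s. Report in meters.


lambda = c / f = 3.0000e+08 / 2.2904e+10 = 0.01310 m

0.01310 m


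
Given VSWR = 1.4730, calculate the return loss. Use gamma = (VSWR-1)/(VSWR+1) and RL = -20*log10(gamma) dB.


gamma = (1.4730 - 1) / (1.4730 + 1) = 0.1912657
RL = -20 * log10(0.1912657) = 14.37 dB

14.37 dB


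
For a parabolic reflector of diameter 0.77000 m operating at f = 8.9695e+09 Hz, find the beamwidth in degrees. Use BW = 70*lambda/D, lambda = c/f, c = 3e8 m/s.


lambda = c / f = 3.0000e+08 / 8.9695e+09 = 0.03344668 m
BW = 70 * 0.03344668 / 0.77000 = 3.041 deg

3.041 deg


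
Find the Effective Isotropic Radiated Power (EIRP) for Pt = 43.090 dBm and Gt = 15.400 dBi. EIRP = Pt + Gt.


EIRP = Pt + Gt = 43.090 + 15.400 = 58.49 dBm

58.49 dBm


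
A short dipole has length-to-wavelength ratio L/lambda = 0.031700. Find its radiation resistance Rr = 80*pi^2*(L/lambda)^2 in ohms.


Rr = 80 * pi^2 * (0.031700)^2 = 80 * 9.869604 * 1.004890e-03 = 0.7934 ohm

0.7934 ohm


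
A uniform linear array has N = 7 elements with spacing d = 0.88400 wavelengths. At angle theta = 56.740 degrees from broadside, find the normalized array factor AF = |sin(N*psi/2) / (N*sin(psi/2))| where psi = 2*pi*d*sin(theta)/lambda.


psi = 2*pi*0.88400*sin(56.740 deg) = 4.644483 rad
AF = |sin(7*4.644483/2) / (7*sin(4.644483/2))| = 0.1018

0.1018


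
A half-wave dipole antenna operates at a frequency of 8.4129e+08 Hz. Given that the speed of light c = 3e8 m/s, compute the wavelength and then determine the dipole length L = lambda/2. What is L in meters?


lambda = c / f = 3.0000e+08 / 8.4129e+08 = 0.3565952 m
L = lambda / 2 = 0.3565952 / 2 = 0.1783 m

0.1783 m


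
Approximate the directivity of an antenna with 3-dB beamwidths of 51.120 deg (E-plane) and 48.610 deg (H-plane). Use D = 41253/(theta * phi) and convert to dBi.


D_linear = 41253 / (51.120 * 48.610) = 16.60118
D_dBi = 10 * log10(16.60118) = 12.20 dBi

12.20 dBi


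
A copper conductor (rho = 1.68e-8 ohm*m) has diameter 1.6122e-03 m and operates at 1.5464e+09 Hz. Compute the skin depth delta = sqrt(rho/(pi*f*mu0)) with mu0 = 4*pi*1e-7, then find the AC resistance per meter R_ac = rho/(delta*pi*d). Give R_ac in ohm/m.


delta = sqrt(1.68e-8 / (pi * 1.5464e+09 * 4*pi*1e-7)) = 1.658876e-06 m
R_ac = 1.68e-8 / (1.658876e-06 * pi * 1.6122e-03) = 2.000 ohm/m

2.000 ohm/m


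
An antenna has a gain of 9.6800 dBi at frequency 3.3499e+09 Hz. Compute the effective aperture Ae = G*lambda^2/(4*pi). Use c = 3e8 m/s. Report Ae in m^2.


lambda = c / f = 3.0000e+08 / 3.3499e+09 = 0.08955491 m
G_linear = 10^(9.6800/10) = 9.289664
Ae = G_linear * lambda^2 / (4*pi) = 9.289664 * 0.08955491^2 / (4*pi) = 5.929e-03 m^2

5.929e-03 m^2


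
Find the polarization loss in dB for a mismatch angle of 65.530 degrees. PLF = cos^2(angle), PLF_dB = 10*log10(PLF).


PLF_linear = cos^2(65.530 deg) = 0.1715755
PLF_dB = 10 * log10(0.1715755) = -7.655 dB

-7.655 dB


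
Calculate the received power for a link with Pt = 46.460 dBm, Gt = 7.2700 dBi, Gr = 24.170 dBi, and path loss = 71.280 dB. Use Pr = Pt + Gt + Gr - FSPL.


Pr = 46.460 + 7.2700 + 24.170 - 71.280 = 6.62 dBm

6.62 dBm


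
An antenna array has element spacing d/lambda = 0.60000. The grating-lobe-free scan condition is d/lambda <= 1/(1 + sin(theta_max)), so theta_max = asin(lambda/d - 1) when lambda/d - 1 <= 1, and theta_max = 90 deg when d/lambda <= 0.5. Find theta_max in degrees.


lambda/d - 1 = 1/0.60000 - 1 = 0.6666667
theta_max = asin(0.6666667) = 41.81 deg

41.81 deg


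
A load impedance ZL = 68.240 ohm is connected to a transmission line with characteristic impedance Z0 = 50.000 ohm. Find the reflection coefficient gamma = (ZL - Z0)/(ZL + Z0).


gamma = (68.240 - 50.000) / (68.240 + 50.000) = 0.1543

0.1543


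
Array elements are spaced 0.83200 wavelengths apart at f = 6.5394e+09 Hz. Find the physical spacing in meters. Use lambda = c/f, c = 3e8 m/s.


lambda = c / f = 3.0000e+08 / 6.5394e+09 = 0.04587577 m
d = 0.83200 * 0.04587577 = 0.03817 m

0.03817 m


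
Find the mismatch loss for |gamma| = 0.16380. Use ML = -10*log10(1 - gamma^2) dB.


ML = -10 * log10(1 - 0.16380^2) = -10 * log10(0.97316956) = 0.1181 dB

0.1181 dB


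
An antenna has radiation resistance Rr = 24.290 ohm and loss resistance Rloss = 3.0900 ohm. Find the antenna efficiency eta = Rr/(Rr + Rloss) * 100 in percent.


eta = 24.290 / (24.290 + 3.0900) * 100 = 88.71%

88.71%


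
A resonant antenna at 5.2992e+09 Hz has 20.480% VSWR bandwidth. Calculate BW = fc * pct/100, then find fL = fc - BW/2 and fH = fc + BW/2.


BW = 5.2992e+09 * 20.480/100 = 1.085276e+09 Hz
fL = 5.2992e+09 - 1.085276e+09/2 = 4.757e+09 Hz
fH = 5.2992e+09 + 1.085276e+09/2 = 5.842e+09 Hz

BW=1.085e+09 Hz, fL=4.757e+09 Hz, fH=5.842e+09 Hz


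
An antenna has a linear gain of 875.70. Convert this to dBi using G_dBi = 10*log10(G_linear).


G_dBi = 10 * log10(875.70) = 29.42 dBi

29.42 dBi


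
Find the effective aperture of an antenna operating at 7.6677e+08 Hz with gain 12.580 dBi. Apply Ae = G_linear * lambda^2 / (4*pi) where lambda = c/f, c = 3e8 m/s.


lambda = c / f = 3.0000e+08 / 7.6677e+08 = 0.3912516 m
G_linear = 10^(12.580/10) = 18.11340
Ae = G_linear * lambda^2 / (4*pi) = 18.11340 * 0.3912516^2 / (4*pi) = 0.2206 m^2

0.2206 m^2


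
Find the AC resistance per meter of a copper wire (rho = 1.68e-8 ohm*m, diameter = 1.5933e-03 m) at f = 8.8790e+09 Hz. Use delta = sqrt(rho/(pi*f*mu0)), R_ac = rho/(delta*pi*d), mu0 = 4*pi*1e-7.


delta = sqrt(1.68e-8 / (pi * 8.8790e+09 * 4*pi*1e-7)) = 6.922975e-07 m
R_ac = 1.68e-8 / (6.922975e-07 * pi * 1.5933e-03) = 4.848 ohm/m

4.848 ohm/m


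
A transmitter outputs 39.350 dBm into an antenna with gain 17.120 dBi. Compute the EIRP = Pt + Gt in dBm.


EIRP = Pt + Gt = 39.350 + 17.120 = 56.47 dBm

56.47 dBm


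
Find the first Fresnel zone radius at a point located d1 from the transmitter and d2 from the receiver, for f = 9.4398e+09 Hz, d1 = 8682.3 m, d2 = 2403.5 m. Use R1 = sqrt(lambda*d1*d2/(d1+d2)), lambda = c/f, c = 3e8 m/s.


lambda = c / f = 3.0000e+08 / 9.4398e+09 = 0.03178033 m
R1 = sqrt(0.03178033 * 8682.3 * 2403.5 / (8682.3 + 2403.5)) = 7.735 m

7.735 m


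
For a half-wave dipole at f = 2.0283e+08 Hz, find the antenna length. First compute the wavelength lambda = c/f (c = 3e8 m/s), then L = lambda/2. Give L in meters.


lambda = c / f = 3.0000e+08 / 2.0283e+08 = 1.479071 m
L = lambda / 2 = 1.479071 / 2 = 0.7395 m

0.7395 m


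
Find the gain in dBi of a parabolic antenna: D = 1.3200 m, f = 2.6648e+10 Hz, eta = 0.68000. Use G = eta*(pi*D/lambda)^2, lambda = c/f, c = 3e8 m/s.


lambda = c / f = 3.0000e+08 / 2.6648e+10 = 0.01125788 m
G_linear = 0.68000 * (pi * 1.3200 / 0.01125788)^2 = 92266.34
G_dBi = 10 * log10(92266.34) = 49.65 dBi

49.65 dBi


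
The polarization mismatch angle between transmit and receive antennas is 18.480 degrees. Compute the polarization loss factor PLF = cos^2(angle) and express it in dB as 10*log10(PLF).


PLF_linear = cos^2(18.480 deg) = 0.8995277
PLF_dB = 10 * log10(0.8995277) = -0.4599 dB

-0.4599 dB


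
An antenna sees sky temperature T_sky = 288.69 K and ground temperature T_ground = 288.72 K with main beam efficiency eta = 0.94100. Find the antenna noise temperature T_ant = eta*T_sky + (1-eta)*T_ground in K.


T_ant = 0.94100 * 288.69 + (1 - 0.94100) * 288.72 = 288.7 K

288.7 K


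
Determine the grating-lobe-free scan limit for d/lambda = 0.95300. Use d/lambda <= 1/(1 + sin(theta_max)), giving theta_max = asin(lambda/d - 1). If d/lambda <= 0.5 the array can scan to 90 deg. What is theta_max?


lambda/d - 1 = 1/0.95300 - 1 = 0.04931794
theta_max = asin(0.04931794) = 2.827 deg

2.827 deg


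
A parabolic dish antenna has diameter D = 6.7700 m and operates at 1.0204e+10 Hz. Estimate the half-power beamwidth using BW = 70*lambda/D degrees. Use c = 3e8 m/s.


lambda = c / f = 3.0000e+08 / 1.0204e+10 = 0.02940024 m
BW = 70 * 0.02940024 / 6.7700 = 0.3040 deg

0.3040 deg


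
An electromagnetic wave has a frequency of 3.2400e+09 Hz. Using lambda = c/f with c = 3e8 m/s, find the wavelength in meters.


lambda = c / f = 3.0000e+08 / 3.2400e+09 = 0.09259 m

0.09259 m


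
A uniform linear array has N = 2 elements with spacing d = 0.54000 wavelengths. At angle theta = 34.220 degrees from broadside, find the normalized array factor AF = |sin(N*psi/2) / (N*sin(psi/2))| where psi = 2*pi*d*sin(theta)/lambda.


psi = 2*pi*0.54000*sin(34.220 deg) = 1.908083 rad
AF = |sin(2*1.908083/2) / (2*sin(1.908083/2))| = 0.5784

0.5784


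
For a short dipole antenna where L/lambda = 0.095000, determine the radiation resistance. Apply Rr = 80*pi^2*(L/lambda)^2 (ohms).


Rr = 80 * pi^2 * (0.095000)^2 = 80 * 9.869604 * 9.025000e-03 = 7.126 ohm

7.126 ohm


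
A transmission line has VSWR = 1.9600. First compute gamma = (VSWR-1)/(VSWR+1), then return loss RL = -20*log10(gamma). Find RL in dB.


gamma = (1.9600 - 1) / (1.9600 + 1) = 0.3243243
RL = -20 * log10(0.3243243) = 9.780 dB

9.780 dB


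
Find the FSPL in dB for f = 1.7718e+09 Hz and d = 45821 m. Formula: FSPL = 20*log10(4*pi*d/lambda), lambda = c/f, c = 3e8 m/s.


lambda = c / f = 3.0000e+08 / 1.7718e+09 = 0.1693193 m
FSPL = 20 * log10(4*pi*45821/0.1693193) = 130.6 dB

130.6 dB


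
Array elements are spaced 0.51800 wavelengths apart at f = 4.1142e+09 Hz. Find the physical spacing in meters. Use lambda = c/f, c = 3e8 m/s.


lambda = c / f = 3.0000e+08 / 4.1142e+09 = 0.07291819 m
d = 0.51800 * 0.07291819 = 0.03777 m

0.03777 m


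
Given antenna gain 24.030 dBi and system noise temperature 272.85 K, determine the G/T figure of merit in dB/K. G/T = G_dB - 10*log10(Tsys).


G/T = 24.030 - 10*log10(272.85) = 24.030 - 24.35924 = -0.3292 dB/K

-0.3292 dB/K


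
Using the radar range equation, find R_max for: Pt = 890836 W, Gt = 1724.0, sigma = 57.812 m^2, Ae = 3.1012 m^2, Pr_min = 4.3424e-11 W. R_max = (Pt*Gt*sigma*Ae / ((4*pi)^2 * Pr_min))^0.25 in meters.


R^4 = 890836*1724.0*57.812*3.1012 / ((4*pi)^2 * 4.3424e-11) = 4.015441e+19
R_max = 4.015441e+19^0.25 = 79604 m

79604 m


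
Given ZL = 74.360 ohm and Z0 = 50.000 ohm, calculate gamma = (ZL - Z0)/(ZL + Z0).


gamma = (74.360 - 50.000) / (74.360 + 50.000) = 0.1959

0.1959


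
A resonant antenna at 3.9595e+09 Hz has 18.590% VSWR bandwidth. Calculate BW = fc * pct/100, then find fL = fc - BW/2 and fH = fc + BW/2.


BW = 3.9595e+09 * 18.590/100 = 7.360710e+08 Hz
fL = 3.9595e+09 - 7.360710e+08/2 = 3.591e+09 Hz
fH = 3.9595e+09 + 7.360710e+08/2 = 4.328e+09 Hz

BW=7.361e+08 Hz, fL=3.591e+09 Hz, fH=4.328e+09 Hz


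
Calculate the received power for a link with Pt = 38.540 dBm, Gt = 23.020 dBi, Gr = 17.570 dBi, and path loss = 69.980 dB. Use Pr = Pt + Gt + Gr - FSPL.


Pr = 38.540 + 23.020 + 17.570 - 69.980 = 9.15 dBm

9.15 dBm


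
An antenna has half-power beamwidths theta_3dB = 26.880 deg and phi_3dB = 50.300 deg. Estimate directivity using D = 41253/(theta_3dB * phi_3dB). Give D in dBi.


D_linear = 41253 / (26.880 * 50.300) = 30.51113
D_dBi = 10 * log10(30.51113) = 14.84 dBi

14.84 dBi


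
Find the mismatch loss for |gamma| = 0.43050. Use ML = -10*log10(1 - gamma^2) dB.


ML = -10 * log10(1 - 0.43050^2) = -10 * log10(0.81466975) = 0.8902 dB

0.8902 dB


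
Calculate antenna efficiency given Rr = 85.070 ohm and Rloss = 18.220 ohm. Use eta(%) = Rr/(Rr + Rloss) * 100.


eta = 85.070 / (85.070 + 18.220) * 100 = 82.36%

82.36%


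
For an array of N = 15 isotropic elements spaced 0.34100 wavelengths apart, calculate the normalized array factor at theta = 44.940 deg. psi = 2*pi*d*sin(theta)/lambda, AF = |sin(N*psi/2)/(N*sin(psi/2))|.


psi = 2*pi*0.34100*sin(44.940 deg) = 1.513436 rad
AF = |sin(15*1.513436/2) / (15*sin(1.513436/2))| = 0.09104

0.09104


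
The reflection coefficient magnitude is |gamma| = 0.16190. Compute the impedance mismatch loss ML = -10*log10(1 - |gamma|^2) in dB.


ML = -10 * log10(1 - 0.16190^2) = -10 * log10(0.97378839) = 0.1154 dB

0.1154 dB


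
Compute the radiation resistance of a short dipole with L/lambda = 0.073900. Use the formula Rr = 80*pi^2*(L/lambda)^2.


Rr = 80 * pi^2 * (0.073900)^2 = 80 * 9.869604 * 5.461210e-03 = 4.312 ohm

4.312 ohm


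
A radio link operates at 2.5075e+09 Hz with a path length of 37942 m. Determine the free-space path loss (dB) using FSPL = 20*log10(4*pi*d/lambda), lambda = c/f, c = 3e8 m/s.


lambda = c / f = 3.0000e+08 / 2.5075e+09 = 0.1196411 m
FSPL = 20 * log10(4*pi*37942/0.1196411) = 132.0 dB

132.0 dB
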